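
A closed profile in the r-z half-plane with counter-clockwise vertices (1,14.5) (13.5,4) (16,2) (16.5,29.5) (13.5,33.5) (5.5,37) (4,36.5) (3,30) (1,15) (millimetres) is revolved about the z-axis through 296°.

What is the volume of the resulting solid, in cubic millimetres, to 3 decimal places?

Volume = 18644.724 mm³

Profile (r,z), 9 vertices: (1,14.5) (13.5,4) (16,2) (16.5,29.5) (13.5,33.5) (5.5,37) (4,36.5) (3,30) (1,15)
edge 0: (1,14.5)→(13.5,4)  cross = 1·4 − 13.5·14.5 = -191.7500; (r_i+r_j)·cross = 14.5·-191.7500 = -2780.3750
edge 1: (13.5,4)→(16,2)  cross = 13.5·2 − 16·4 = -37.0000; (r_i+r_j)·cross = 29.5·-37.0000 = -1091.5000
edge 2: (16,2)→(16.5,29.5)  cross = 16·29.5 − 16.5·2 = 439.0000; (r_i+r_j)·cross = 32.5·439.0000 = 14267.5000
edge 3: (16.5,29.5)→(13.5,33.5)  cross = 16.5·33.5 − 13.5·29.5 = 154.5000; (r_i+r_j)·cross = 30·154.5000 = 4635.0000
edge 4: (13.5,33.5)→(5.5,37)  cross = 13.5·37 − 5.5·33.5 = 315.2500; (r_i+r_j)·cross = 19·315.2500 = 5989.7500
edge 5: (5.5,37)→(4,36.5)  cross = 5.5·36.5 − 4·37 = 52.7500; (r_i+r_j)·cross = 9.5·52.7500 = 501.1250
edge 6: (4,36.5)→(3,30)  cross = 4·30 − 3·36.5 = 10.5000; (r_i+r_j)·cross = 7·10.5000 = 73.5000
edge 7: (3,30)→(1,15)  cross = 3·15 − 1·30 = 15.0000; (r_i+r_j)·cross = 4·15.0000 = 60.0000
edge 8: (1,15)→(1,14.5)  cross = 1·14.5 − 1·15 = -0.5000; (r_i+r_j)·cross = 2·-0.5000 = -1.0000
Σcross = 757.7500 → A = |Σcross|/2 = 378.8750 mm²
Σ(r_i+r_j)·cross = 21654.0000 → first moment M = |Σ|/6 = 3609.0000
R_c = M/A = 3609.0000/378.8750 = 9.5256 mm
θ = 296° = 5.166175 rad
V = θ·R_c·A = 5.166175·9.5256·378.8750 = 18644.724 mm³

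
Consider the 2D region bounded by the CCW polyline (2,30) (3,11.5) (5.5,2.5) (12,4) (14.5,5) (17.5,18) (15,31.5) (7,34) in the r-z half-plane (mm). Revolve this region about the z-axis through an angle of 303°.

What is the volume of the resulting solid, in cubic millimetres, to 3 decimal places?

Profile (r,z), 8 vertices: (2,30) (3,11.5) (5.5,2.5) (12,4) (14.5,5) (17.5,18) (15,31.5) (7,34)
edge 0: (2,30)→(3,11.5)  cross = 2·11.5 − 3·30 = -67.0000; (r_i+r_j)·cross = 5·-67.0000 = -335.0000
edge 1: (3,11.5)→(5.5,2.5)  cross = 3·2.5 − 5.5·11.5 = -55.7500; (r_i+r_j)·cross = 8.5·-55.7500 = -473.8750
edge 2: (5.5,2.5)→(12,4)  cross = 5.5·4 − 12·2.5 = -8.0000; (r_i+r_j)·cross = 17.5·-8.0000 = -140.0000
edge 3: (12,4)→(14.5,5)  cross = 12·5 − 14.5·4 = 2.0000; (r_i+r_j)·cross = 26.5·2.0000 = 53.0000
edge 4: (14.5,5)→(17.5,18)  cross = 14.5·18 − 17.5·5 = 173.5000; (r_i+r_j)·cross = 32·173.5000 = 5552.0000
edge 5: (17.5,18)→(15,31.5)  cross = 17.5·31.5 − 15·18 = 281.2500; (r_i+r_j)·cross = 32.5·281.2500 = 9140.6250
edge 6: (15,31.5)→(7,34)  cross = 15·34 − 7·31.5 = 289.5000; (r_i+r_j)·cross = 22·289.5000 = 6369.0000
edge 7: (7,34)→(2,30)  cross = 7·30 − 2·34 = 142.0000; (r_i+r_j)·cross = 9·142.0000 = 1278.0000
Σcross = 757.5000 → A = |Σcross|/2 = 378.7500 mm²
Σ(r_i+r_j)·cross = 21443.7500 → first moment M = |Σ|/6 = 3573.9583
R_c = M/A = 3573.9583/378.7500 = 9.4362 mm
θ = 303° = 5.288348 rad
V = θ·R_c·A = 5.288348·9.4362·378.7500 = 18900.334 mm³

Volume = 18900.334 mm³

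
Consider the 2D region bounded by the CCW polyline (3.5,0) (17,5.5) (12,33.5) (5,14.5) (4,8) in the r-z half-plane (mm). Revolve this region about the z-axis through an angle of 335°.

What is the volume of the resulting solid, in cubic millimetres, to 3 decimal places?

Profile (r,z), 5 vertices: (3.5,0) (17,5.5) (12,33.5) (5,14.5) (4,8)
edge 0: (3.5,0)→(17,5.5)  cross = 3.5·5.5 − 17·0 = 19.2500; (r_i+r_j)·cross = 20.5·19.2500 = 394.6250
edge 1: (17,5.5)→(12,33.5)  cross = 17·33.5 − 12·5.5 = 503.5000; (r_i+r_j)·cross = 29·503.5000 = 14601.5000
edge 2: (12,33.5)→(5,14.5)  cross = 12·14.5 − 5·33.5 = 6.5000; (r_i+r_j)·cross = 17·6.5000 = 110.5000
edge 3: (5,14.5)→(4,8)  cross = 5·8 − 4·14.5 = -18.0000; (r_i+r_j)·cross = 9·-18.0000 = -162.0000
edge 4: (4,8)→(3.5,0)  cross = 4·0 − 3.5·8 = -28.0000; (r_i+r_j)·cross = 7.5·-28.0000 = -210.0000
Σcross = 483.2500 → A = |Σcross|/2 = 241.6250 mm²
Σ(r_i+r_j)·cross = 14734.6250 → first moment M = |Σ|/6 = 2455.7708
R_c = M/A = 2455.7708/241.6250 = 10.1636 mm
θ = 335° = 5.846853 rad
V = θ·R_c·A = 5.846853·10.1636·241.6250 = 14358.531 mm³

Volume = 14358.531 mm³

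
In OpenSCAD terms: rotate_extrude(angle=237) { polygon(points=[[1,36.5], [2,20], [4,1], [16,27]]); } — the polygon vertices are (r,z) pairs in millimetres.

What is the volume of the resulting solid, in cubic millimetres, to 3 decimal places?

Profile (r,z), 4 vertices: (1,36.5) (2,20) (4,1) (16,27)
edge 0: (1,36.5)→(2,20)  cross = 1·20 − 2·36.5 = -53.0000; (r_i+r_j)·cross = 3·-53.0000 = -159.0000
edge 1: (2,20)→(4,1)  cross = 2·1 − 4·20 = -78.0000; (r_i+r_j)·cross = 6·-78.0000 = -468.0000
edge 2: (4,1)→(16,27)  cross = 4·27 − 16·1 = 92.0000; (r_i+r_j)·cross = 20·92.0000 = 1840.0000
edge 3: (16,27)→(1,36.5)  cross = 16·36.5 − 1·27 = 557.0000; (r_i+r_j)·cross = 17·557.0000 = 9469.0000
Σcross = 518.0000 → A = |Σcross|/2 = 259.0000 mm²
Σ(r_i+r_j)·cross = 10682.0000 → first moment M = |Σ|/6 = 1780.3333
R_c = M/A = 1780.3333/259.0000 = 6.8739 mm
θ = 237° = 4.136430 rad
V = θ·R_c·A = 4.136430·6.8739·259.0000 = 7364.225 mm³

Volume = 7364.225 mm³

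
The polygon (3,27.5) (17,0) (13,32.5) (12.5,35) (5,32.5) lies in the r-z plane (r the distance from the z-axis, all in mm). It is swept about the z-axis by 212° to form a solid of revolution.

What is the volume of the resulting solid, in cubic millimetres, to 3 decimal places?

Volume = 7915.126 mm³

Profile (r,z), 5 vertices: (3,27.5) (17,0) (13,32.5) (12.5,35) (5,32.5)
edge 0: (3,27.5)→(17,0)  cross = 3·0 − 17·27.5 = -467.5000; (r_i+r_j)·cross = 20·-467.5000 = -9350.0000
edge 1: (17,0)→(13,32.5)  cross = 17·32.5 − 13·0 = 552.5000; (r_i+r_j)·cross = 30·552.5000 = 16575.0000
edge 2: (13,32.5)→(12.5,35)  cross = 13·35 − 12.5·32.5 = 48.7500; (r_i+r_j)·cross = 25.5·48.7500 = 1243.1250
edge 3: (12.5,35)→(5,32.5)  cross = 12.5·32.5 − 5·35 = 231.2500; (r_i+r_j)·cross = 17.5·231.2500 = 4046.8750
edge 4: (5,32.5)→(3,27.5)  cross = 5·27.5 − 3·32.5 = 40.0000; (r_i+r_j)·cross = 8·40.0000 = 320.0000
Σcross = 405.0000 → A = |Σcross|/2 = 202.5000 mm²
Σ(r_i+r_j)·cross = 12835.0000 → first moment M = |Σ|/6 = 2139.1667
R_c = M/A = 2139.1667/202.5000 = 10.5638 mm
θ = 212° = 3.700098 rad
V = θ·R_c·A = 3.700098·10.5638·202.5000 = 7915.126 mm³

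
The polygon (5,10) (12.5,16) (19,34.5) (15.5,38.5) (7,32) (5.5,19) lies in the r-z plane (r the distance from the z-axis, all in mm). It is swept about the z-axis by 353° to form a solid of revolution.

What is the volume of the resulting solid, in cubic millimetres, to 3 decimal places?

Volume = 14527.153 mm³

Profile (r,z), 6 vertices: (5,10) (12.5,16) (19,34.5) (15.5,38.5) (7,32) (5.5,19)
edge 0: (5,10)→(12.5,16)  cross = 5·16 − 12.5·10 = -45.0000; (r_i+r_j)·cross = 17.5·-45.0000 = -787.5000
edge 1: (12.5,16)→(19,34.5)  cross = 12.5·34.5 − 19·16 = 127.2500; (r_i+r_j)·cross = 31.5·127.2500 = 4008.3750
edge 2: (19,34.5)→(15.5,38.5)  cross = 19·38.5 − 15.5·34.5 = 196.7500; (r_i+r_j)·cross = 34.5·196.7500 = 6787.8750
edge 3: (15.5,38.5)→(7,32)  cross = 15.5·32 − 7·38.5 = 226.5000; (r_i+r_j)·cross = 22.5·226.5000 = 5096.2500
edge 4: (7,32)→(5.5,19)  cross = 7·19 − 5.5·32 = -43.0000; (r_i+r_j)·cross = 12.5·-43.0000 = -537.5000
edge 5: (5.5,19)→(5,10)  cross = 5.5·10 − 5·19 = -40.0000; (r_i+r_j)·cross = 10.5·-40.0000 = -420.0000
Σcross = 422.5000 → A = |Σcross|/2 = 211.2500 mm²
Σ(r_i+r_j)·cross = 14147.5000 → first moment M = |Σ|/6 = 2357.9167
R_c = M/A = 2357.9167/211.2500 = 11.1617 mm
θ = 353° = 6.161012 rad
V = θ·R_c·A = 6.161012·11.1617·211.2500 = 14527.153 mm³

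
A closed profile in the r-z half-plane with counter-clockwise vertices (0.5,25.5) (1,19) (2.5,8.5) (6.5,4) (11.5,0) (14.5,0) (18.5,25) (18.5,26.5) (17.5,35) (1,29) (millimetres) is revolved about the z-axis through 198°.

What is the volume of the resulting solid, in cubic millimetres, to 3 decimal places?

Volume = 15531.445 mm³

Profile (r,z), 10 vertices: (0.5,25.5) (1,19) (2.5,8.5) (6.5,4) (11.5,0) (14.5,0) (18.5,25) (18.5,26.5) (17.5,35) (1,29)
edge 0: (0.5,25.5)→(1,19)  cross = 0.5·19 − 1·25.5 = -16.0000; (r_i+r_j)·cross = 1.5·-16.0000 = -24.0000
edge 1: (1,19)→(2.5,8.5)  cross = 1·8.5 − 2.5·19 = -39.0000; (r_i+r_j)·cross = 3.5·-39.0000 = -136.5000
edge 2: (2.5,8.5)→(6.5,4)  cross = 2.5·4 − 6.5·8.5 = -45.2500; (r_i+r_j)·cross = 9·-45.2500 = -407.2500
edge 3: (6.5,4)→(11.5,0)  cross = 6.5·0 − 11.5·4 = -46.0000; (r_i+r_j)·cross = 18·-46.0000 = -828.0000
edge 4: (11.5,0)→(14.5,0)  cross = 11.5·0 − 14.5·0 = 0.0000; (r_i+r_j)·cross = 26·0.0000 = 0.0000
edge 5: (14.5,0)→(18.5,25)  cross = 14.5·25 − 18.5·0 = 362.5000; (r_i+r_j)·cross = 33·362.5000 = 11962.5000
edge 6: (18.5,25)→(18.5,26.5)  cross = 18.5·26.5 − 18.5·25 = 27.7500; (r_i+r_j)·cross = 37·27.7500 = 1026.7500
edge 7: (18.5,26.5)→(17.5,35)  cross = 18.5·35 − 17.5·26.5 = 183.7500; (r_i+r_j)·cross = 36·183.7500 = 6615.0000
edge 8: (17.5,35)→(1,29)  cross = 17.5·29 − 1·35 = 472.5000; (r_i+r_j)·cross = 18.5·472.5000 = 8741.2500
edge 9: (1,29)→(0.5,25.5)  cross = 1·25.5 − 0.5·29 = 11.0000; (r_i+r_j)·cross = 1.5·11.0000 = 16.5000
Σcross = 911.2500 → A = |Σcross|/2 = 455.6250 mm²
Σ(r_i+r_j)·cross = 26966.2500 → first moment M = |Σ|/6 = 4494.3750
R_c = M/A = 4494.3750/455.6250 = 9.8642 mm
θ = 198° = 3.455752 rad
V = θ·R_c·A = 3.455752·9.8642·455.6250 = 15531.445 mm³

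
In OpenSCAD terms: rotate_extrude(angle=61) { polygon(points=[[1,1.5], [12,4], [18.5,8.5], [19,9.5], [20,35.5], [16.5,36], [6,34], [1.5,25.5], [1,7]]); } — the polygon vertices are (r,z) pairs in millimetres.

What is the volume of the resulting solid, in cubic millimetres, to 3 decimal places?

Profile (r,z), 9 vertices: (1,1.5) (12,4) (18.5,8.5) (19,9.5) (20,35.5) (16.5,36) (6,34) (1.5,25.5) (1,7)
edge 0: (1,1.5)→(12,4)  cross = 1·4 − 12·1.5 = -14.0000; (r_i+r_j)·cross = 13·-14.0000 = -182.0000
edge 1: (12,4)→(18.5,8.5)  cross = 12·8.5 − 18.5·4 = 28.0000; (r_i+r_j)·cross = 30.5·28.0000 = 854.0000
edge 2: (18.5,8.5)→(19,9.5)  cross = 18.5·9.5 − 19·8.5 = 14.2500; (r_i+r_j)·cross = 37.5·14.2500 = 534.3750
edge 3: (19,9.5)→(20,35.5)  cross = 19·35.5 − 20·9.5 = 484.5000; (r_i+r_j)·cross = 39·484.5000 = 18895.5000
edge 4: (20,35.5)→(16.5,36)  cross = 20·36 − 16.5·35.5 = 134.2500; (r_i+r_j)·cross = 36.5·134.2500 = 4900.1250
edge 5: (16.5,36)→(6,34)  cross = 16.5·34 − 6·36 = 345.0000; (r_i+r_j)·cross = 22.5·345.0000 = 7762.5000
edge 6: (6,34)→(1.5,25.5)  cross = 6·25.5 − 1.5·34 = 102.0000; (r_i+r_j)·cross = 7.5·102.0000 = 765.0000
edge 7: (1.5,25.5)→(1,7)  cross = 1.5·7 − 1·25.5 = -15.0000; (r_i+r_j)·cross = 2.5·-15.0000 = -37.5000
edge 8: (1,7)→(1,1.5)  cross = 1·1.5 − 1·7 = -5.5000; (r_i+r_j)·cross = 2·-5.5000 = -11.0000
Σcross = 1073.5000 → A = |Σcross|/2 = 536.7500 mm²
Σ(r_i+r_j)·cross = 33481.0000 → first moment M = |Σ|/6 = 5580.1667
R_c = M/A = 5580.1667/536.7500 = 10.3962 mm
θ = 61° = 1.064651 rad
V = θ·R_c·A = 1.064651·10.3962·536.7500 = 5940.929 mm³

Volume = 5940.929 mm³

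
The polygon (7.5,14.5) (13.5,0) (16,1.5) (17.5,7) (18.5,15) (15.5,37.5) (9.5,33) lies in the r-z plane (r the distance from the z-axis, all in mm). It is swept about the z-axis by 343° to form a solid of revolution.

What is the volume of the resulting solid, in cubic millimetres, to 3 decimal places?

Volume = 21796.023 mm³

Profile (r,z), 7 vertices: (7.5,14.5) (13.5,0) (16,1.5) (17.5,7) (18.5,15) (15.5,37.5) (9.5,33)
edge 0: (7.5,14.5)→(13.5,0)  cross = 7.5·0 − 13.5·14.5 = -195.7500; (r_i+r_j)·cross = 21·-195.7500 = -4110.7500
edge 1: (13.5,0)→(16,1.5)  cross = 13.5·1.5 − 16·0 = 20.2500; (r_i+r_j)·cross = 29.5·20.2500 = 597.3750
edge 2: (16,1.5)→(17.5,7)  cross = 16·7 − 17.5·1.5 = 85.7500; (r_i+r_j)·cross = 33.5·85.7500 = 2872.6250
edge 3: (17.5,7)→(18.5,15)  cross = 17.5·15 − 18.5·7 = 133.0000; (r_i+r_j)·cross = 36·133.0000 = 4788.0000
edge 4: (18.5,15)→(15.5,37.5)  cross = 18.5·37.5 − 15.5·15 = 461.2500; (r_i+r_j)·cross = 34·461.2500 = 15682.5000
edge 5: (15.5,37.5)→(9.5,33)  cross = 15.5·33 − 9.5·37.5 = 155.2500; (r_i+r_j)·cross = 25·155.2500 = 3881.2500
edge 6: (9.5,33)→(7.5,14.5)  cross = 9.5·14.5 − 7.5·33 = -109.7500; (r_i+r_j)·cross = 17·-109.7500 = -1865.7500
Σcross = 550.0000 → A = |Σcross|/2 = 275.0000 mm²
Σ(r_i+r_j)·cross = 21845.2500 → first moment M = |Σ|/6 = 3640.8750
R_c = M/A = 3640.8750/275.0000 = 13.2395 mm
θ = 343° = 5.986479 rad
V = θ·R_c·A = 5.986479·13.2395·275.0000 = 21796.023 mm³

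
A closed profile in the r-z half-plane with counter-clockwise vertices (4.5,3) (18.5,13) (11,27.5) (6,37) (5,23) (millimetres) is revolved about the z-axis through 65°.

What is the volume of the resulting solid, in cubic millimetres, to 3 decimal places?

Profile (r,z), 5 vertices: (4.5,3) (18.5,13) (11,27.5) (6,37) (5,23)
edge 0: (4.5,3)→(18.5,13)  cross = 4.5·13 − 18.5·3 = 3.0000; (r_i+r_j)·cross = 23·3.0000 = 69.0000
edge 1: (18.5,13)→(11,27.5)  cross = 18.5·27.5 − 11·13 = 365.7500; (r_i+r_j)·cross = 29.5·365.7500 = 10789.6250
edge 2: (11,27.5)→(6,37)  cross = 11·37 − 6·27.5 = 242.0000; (r_i+r_j)·cross = 17·242.0000 = 4114.0000
edge 3: (6,37)→(5,23)  cross = 6·23 − 5·37 = -47.0000; (r_i+r_j)·cross = 11·-47.0000 = -517.0000
edge 4: (5,23)→(4.5,3)  cross = 5·3 − 4.5·23 = -88.5000; (r_i+r_j)·cross = 9.5·-88.5000 = -840.7500
Σcross = 475.2500 → A = |Σcross|/2 = 237.6250 mm²
Σ(r_i+r_j)·cross = 13614.8750 → first moment M = |Σ|/6 = 2269.1458
R_c = M/A = 2269.1458/237.6250 = 9.5493 mm
θ = 65° = 1.134464 rad
V = θ·R_c·A = 1.134464·9.5493·237.6250 = 2574.264 mm³

Volume = 2574.264 mm³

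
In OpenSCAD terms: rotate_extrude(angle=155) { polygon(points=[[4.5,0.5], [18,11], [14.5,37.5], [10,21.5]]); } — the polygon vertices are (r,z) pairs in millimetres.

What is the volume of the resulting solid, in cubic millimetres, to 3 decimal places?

Volume = 6666.212 mm³

Profile (r,z), 4 vertices: (4.5,0.5) (18,11) (14.5,37.5) (10,21.5)
edge 0: (4.5,0.5)→(18,11)  cross = 4.5·11 − 18·0.5 = 40.5000; (r_i+r_j)·cross = 22.5·40.5000 = 911.2500
edge 1: (18,11)→(14.5,37.5)  cross = 18·37.5 − 14.5·11 = 515.5000; (r_i+r_j)·cross = 32.5·515.5000 = 16753.7500
edge 2: (14.5,37.5)→(10,21.5)  cross = 14.5·21.5 − 10·37.5 = -63.2500; (r_i+r_j)·cross = 24.5·-63.2500 = -1549.6250
edge 3: (10,21.5)→(4.5,0.5)  cross = 10·0.5 − 4.5·21.5 = -91.7500; (r_i+r_j)·cross = 14.5·-91.7500 = -1330.3750
Σcross = 401.0000 → A = |Σcross|/2 = 200.5000 mm²
Σ(r_i+r_j)·cross = 14785.0000 → first moment M = |Σ|/6 = 2464.1667
R_c = M/A = 2464.1667/200.5000 = 12.2901 mm
θ = 155° = 2.705260 rad
V = θ·R_c·A = 2.705260·12.2901·200.5000 = 6666.212 mm³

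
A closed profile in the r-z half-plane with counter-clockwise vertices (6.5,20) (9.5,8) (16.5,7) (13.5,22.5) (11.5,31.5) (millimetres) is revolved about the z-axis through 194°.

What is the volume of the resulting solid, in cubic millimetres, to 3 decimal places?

Profile (r,z), 5 vertices: (6.5,20) (9.5,8) (16.5,7) (13.5,22.5) (11.5,31.5)
edge 0: (6.5,20)→(9.5,8)  cross = 6.5·8 − 9.5·20 = -138.0000; (r_i+r_j)·cross = 16·-138.0000 = -2208.0000
edge 1: (9.5,8)→(16.5,7)  cross = 9.5·7 − 16.5·8 = -65.5000; (r_i+r_j)·cross = 26·-65.5000 = -1703.0000
edge 2: (16.5,7)→(13.5,22.5)  cross = 16.5·22.5 − 13.5·7 = 276.7500; (r_i+r_j)·cross = 30·276.7500 = 8302.5000
edge 3: (13.5,22.5)→(11.5,31.5)  cross = 13.5·31.5 − 11.5·22.5 = 166.5000; (r_i+r_j)·cross = 25·166.5000 = 4162.5000
edge 4: (11.5,31.5)→(6.5,20)  cross = 11.5·20 − 6.5·31.5 = 25.2500; (r_i+r_j)·cross = 18·25.2500 = 454.5000
Σcross = 265.0000 → A = |Σcross|/2 = 132.5000 mm²
Σ(r_i+r_j)·cross = 9008.5000 → first moment M = |Σ|/6 = 1501.4167
R_c = M/A = 1501.4167/132.5000 = 11.3314 mm
θ = 194° = 3.385939 rad
V = θ·R_c·A = 3.385939·11.3314·132.5000 = 5083.705 mm³

Volume = 5083.705 mm³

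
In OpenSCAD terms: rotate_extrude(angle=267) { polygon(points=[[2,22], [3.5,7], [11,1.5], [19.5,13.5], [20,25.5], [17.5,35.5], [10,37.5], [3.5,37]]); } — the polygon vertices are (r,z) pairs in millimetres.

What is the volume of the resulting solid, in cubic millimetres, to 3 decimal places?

Volume = 25351.529 mm³

Profile (r,z), 8 vertices: (2,22) (3.5,7) (11,1.5) (19.5,13.5) (20,25.5) (17.5,35.5) (10,37.5) (3.5,37)
edge 0: (2,22)→(3.5,7)  cross = 2·7 − 3.5·22 = -63.0000; (r_i+r_j)·cross = 5.5·-63.0000 = -346.5000
edge 1: (3.5,7)→(11,1.5)  cross = 3.5·1.5 − 11·7 = -71.7500; (r_i+r_j)·cross = 14.5·-71.7500 = -1040.3750
edge 2: (11,1.5)→(19.5,13.5)  cross = 11·13.5 − 19.5·1.5 = 119.2500; (r_i+r_j)·cross = 30.5·119.2500 = 3637.1250
edge 3: (19.5,13.5)→(20,25.5)  cross = 19.5·25.5 − 20·13.5 = 227.2500; (r_i+r_j)·cross = 39.5·227.2500 = 8976.3750
edge 4: (20,25.5)→(17.5,35.5)  cross = 20·35.5 − 17.5·25.5 = 263.7500; (r_i+r_j)·cross = 37.5·263.7500 = 9890.6250
edge 5: (17.5,35.5)→(10,37.5)  cross = 17.5·37.5 − 10·35.5 = 301.2500; (r_i+r_j)·cross = 27.5·301.2500 = 8284.3750
edge 6: (10,37.5)→(3.5,37)  cross = 10·37 − 3.5·37.5 = 238.7500; (r_i+r_j)·cross = 13.5·238.7500 = 3223.1250
edge 7: (3.5,37)→(2,22)  cross = 3.5·22 − 2·37 = 3.0000; (r_i+r_j)·cross = 5.5·3.0000 = 16.5000
Σcross = 1018.5000 → A = |Σcross|/2 = 509.2500 mm²
Σ(r_i+r_j)·cross = 32641.2500 → first moment M = |Σ|/6 = 5440.2083
R_c = M/A = 5440.2083/509.2500 = 10.6828 mm
θ = 267° = 4.660029 rad
V = θ·R_c·A = 4.660029·10.6828·509.2500 = 25351.529 mm³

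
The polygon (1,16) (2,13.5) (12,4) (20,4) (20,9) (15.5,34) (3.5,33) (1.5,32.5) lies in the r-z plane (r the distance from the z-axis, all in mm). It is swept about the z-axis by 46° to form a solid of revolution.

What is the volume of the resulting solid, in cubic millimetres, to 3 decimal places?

Profile (r,z), 8 vertices: (1,16) (2,13.5) (12,4) (20,4) (20,9) (15.5,34) (3.5,33) (1.5,32.5)
edge 0: (1,16)→(2,13.5)  cross = 1·13.5 − 2·16 = -18.5000; (r_i+r_j)·cross = 3·-18.5000 = -55.5000
edge 1: (2,13.5)→(12,4)  cross = 2·4 − 12·13.5 = -154.0000; (r_i+r_j)·cross = 14·-154.0000 = -2156.0000
edge 2: (12,4)→(20,4)  cross = 12·4 − 20·4 = -32.0000; (r_i+r_j)·cross = 32·-32.0000 = -1024.0000
edge 3: (20,4)→(20,9)  cross = 20·9 − 20·4 = 100.0000; (r_i+r_j)·cross = 40·100.0000 = 4000.0000
edge 4: (20,9)→(15.5,34)  cross = 20·34 − 15.5·9 = 540.5000; (r_i+r_j)·cross = 35.5·540.5000 = 19187.7500
edge 5: (15.5,34)→(3.5,33)  cross = 15.5·33 − 3.5·34 = 392.5000; (r_i+r_j)·cross = 19·392.5000 = 7457.5000
edge 6: (3.5,33)→(1.5,32.5)  cross = 3.5·32.5 − 1.5·33 = 64.2500; (r_i+r_j)·cross = 5·64.2500 = 321.2500
edge 7: (1.5,32.5)→(1,16)  cross = 1.5·16 − 1·32.5 = -8.5000; (r_i+r_j)·cross = 2.5·-8.5000 = -21.2500
Σcross = 884.2500 → A = |Σcross|/2 = 442.1250 mm²
Σ(r_i+r_j)·cross = 27709.7500 → first moment M = |Σ|/6 = 4618.2917
R_c = M/A = 4618.2917/442.1250 = 10.4457 mm
θ = 46° = 0.802851 rad
V = θ·R_c·A = 0.802851·10.4457·442.1250 = 3707.802 mm³

Volume = 3707.802 mm³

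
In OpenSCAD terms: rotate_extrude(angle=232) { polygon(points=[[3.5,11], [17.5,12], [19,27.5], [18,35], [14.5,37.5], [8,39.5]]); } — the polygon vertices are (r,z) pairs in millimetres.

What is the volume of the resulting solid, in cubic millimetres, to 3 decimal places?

Profile (r,z), 6 vertices: (3.5,11) (17.5,12) (19,27.5) (18,35) (14.5,37.5) (8,39.5)
edge 0: (3.5,11)→(17.5,12)  cross = 3.5·12 − 17.5·11 = -150.5000; (r_i+r_j)·cross = 21·-150.5000 = -3160.5000
edge 1: (17.5,12)→(19,27.5)  cross = 17.5·27.5 − 19·12 = 253.2500; (r_i+r_j)·cross = 36.5·253.2500 = 9243.6250
edge 2: (19,27.5)→(18,35)  cross = 19·35 − 18·27.5 = 170.0000; (r_i+r_j)·cross = 37·170.0000 = 6290.0000
edge 3: (18,35)→(14.5,37.5)  cross = 18·37.5 − 14.5·35 = 167.5000; (r_i+r_j)·cross = 32.5·167.5000 = 5443.7500
edge 4: (14.5,37.5)→(8,39.5)  cross = 14.5·39.5 − 8·37.5 = 272.7500; (r_i+r_j)·cross = 22.5·272.7500 = 6136.8750
edge 5: (8,39.5)→(3.5,11)  cross = 8·11 − 3.5·39.5 = -50.2500; (r_i+r_j)·cross = 11.5·-50.2500 = -577.8750
Σcross = 662.7500 → A = |Σcross|/2 = 331.3750 mm²
Σ(r_i+r_j)·cross = 23375.8750 → first moment M = |Σ|/6 = 3895.9792
R_c = M/A = 3895.9792/331.3750 = 11.7570 mm
θ = 232° = 4.049164 rad
V = θ·R_c·A = 4.049164·11.7570·331.3750 = 15775.458 mm³

Volume = 15775.458 mm³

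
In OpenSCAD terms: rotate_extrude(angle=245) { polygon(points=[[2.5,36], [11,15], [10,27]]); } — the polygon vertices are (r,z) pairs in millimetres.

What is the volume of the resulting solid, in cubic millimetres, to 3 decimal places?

Profile (r,z), 3 vertices: (2.5,36) (11,15) (10,27)
edge 0: (2.5,36)→(11,15)  cross = 2.5·15 − 11·36 = -358.5000; (r_i+r_j)·cross = 13.5·-358.5000 = -4839.7500
edge 1: (11,15)→(10,27)  cross = 11·27 − 10·15 = 147.0000; (r_i+r_j)·cross = 21·147.0000 = 3087.0000
edge 2: (10,27)→(2.5,36)  cross = 10·36 − 2.5·27 = 292.5000; (r_i+r_j)·cross = 12.5·292.5000 = 3656.2500
Σcross = 81.0000 → A = |Σcross|/2 = 40.5000 mm²
Σ(r_i+r_j)·cross = 1903.5000 → first moment M = |Σ|/6 = 317.2500
R_c = M/A = 317.2500/40.5000 = 7.8333 mm
θ = 245° = 4.276057 rad
V = θ·R_c·A = 4.276057·7.8333·40.5000 = 1356.579 mm³

Volume = 1356.579 mm³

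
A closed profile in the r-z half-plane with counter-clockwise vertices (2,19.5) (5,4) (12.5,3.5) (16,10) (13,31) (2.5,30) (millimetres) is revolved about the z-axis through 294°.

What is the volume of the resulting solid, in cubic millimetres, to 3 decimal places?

Volume = 13835.930 mm³

Profile (r,z), 6 vertices: (2,19.5) (5,4) (12.5,3.5) (16,10) (13,31) (2.5,30)
edge 0: (2,19.5)→(5,4)  cross = 2·4 − 5·19.5 = -89.5000; (r_i+r_j)·cross = 7·-89.5000 = -626.5000
edge 1: (5,4)→(12.5,3.5)  cross = 5·3.5 − 12.5·4 = -32.5000; (r_i+r_j)·cross = 17.5·-32.5000 = -568.7500
edge 2: (12.5,3.5)→(16,10)  cross = 12.5·10 − 16·3.5 = 69.0000; (r_i+r_j)·cross = 28.5·69.0000 = 1966.5000
edge 3: (16,10)→(13,31)  cross = 16·31 − 13·10 = 366.0000; (r_i+r_j)·cross = 29·366.0000 = 10614.0000
edge 4: (13,31)→(2.5,30)  cross = 13·30 − 2.5·31 = 312.5000; (r_i+r_j)·cross = 15.5·312.5000 = 4843.7500
edge 5: (2.5,30)→(2,19.5)  cross = 2.5·19.5 − 2·30 = -11.2500; (r_i+r_j)·cross = 4.5·-11.2500 = -50.6250
Σcross = 614.2500 → A = |Σcross|/2 = 307.1250 mm²
Σ(r_i+r_j)·cross = 16178.3750 → first moment M = |Σ|/6 = 2696.3958
R_c = M/A = 2696.3958/307.1250 = 8.7795 mm
θ = 294° = 5.131268 rad
V = θ·R_c·A = 5.131268·8.7795·307.1250 = 13835.930 mm³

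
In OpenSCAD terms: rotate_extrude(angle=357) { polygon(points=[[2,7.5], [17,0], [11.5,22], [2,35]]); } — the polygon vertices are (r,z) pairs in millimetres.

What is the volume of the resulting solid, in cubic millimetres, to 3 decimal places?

Profile (r,z), 4 vertices: (2,7.5) (17,0) (11.5,22) (2,35)
edge 0: (2,7.5)→(17,0)  cross = 2·0 − 17·7.5 = -127.5000; (r_i+r_j)·cross = 19·-127.5000 = -2422.5000
edge 1: (17,0)→(11.5,22)  cross = 17·22 − 11.5·0 = 374.0000; (r_i+r_j)·cross = 28.5·374.0000 = 10659.0000
edge 2: (11.5,22)→(2,35)  cross = 11.5·35 − 2·22 = 358.5000; (r_i+r_j)·cross = 13.5·358.5000 = 4839.7500
edge 3: (2,35)→(2,7.5)  cross = 2·7.5 − 2·35 = -55.0000; (r_i+r_j)·cross = 4·-55.0000 = -220.0000
Σcross = 550.0000 → A = |Σcross|/2 = 275.0000 mm²
Σ(r_i+r_j)·cross = 12856.2500 → first moment M = |Σ|/6 = 2142.7083
R_c = M/A = 2142.7083/275.0000 = 7.7917 mm
θ = 357° = 6.230825 rad
V = θ·R_c·A = 6.230825·7.7917·275.0000 = 13350.842 mm³

Volume = 13350.842 mm³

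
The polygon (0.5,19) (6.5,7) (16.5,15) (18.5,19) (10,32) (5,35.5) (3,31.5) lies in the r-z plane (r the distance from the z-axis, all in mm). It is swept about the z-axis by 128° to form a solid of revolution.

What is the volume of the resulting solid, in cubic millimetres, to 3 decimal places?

Profile (r,z), 7 vertices: (0.5,19) (6.5,7) (16.5,15) (18.5,19) (10,32) (5,35.5) (3,31.5)
edge 0: (0.5,19)→(6.5,7)  cross = 0.5·7 − 6.5·19 = -120.0000; (r_i+r_j)·cross = 7·-120.0000 = -840.0000
edge 1: (6.5,7)→(16.5,15)  cross = 6.5·15 − 16.5·7 = -18.0000; (r_i+r_j)·cross = 23·-18.0000 = -414.0000
edge 2: (16.5,15)→(18.5,19)  cross = 16.5·19 − 18.5·15 = 36.0000; (r_i+r_j)·cross = 35·36.0000 = 1260.0000
edge 3: (18.5,19)→(10,32)  cross = 18.5·32 − 10·19 = 402.0000; (r_i+r_j)·cross = 28.5·402.0000 = 11457.0000
edge 4: (10,32)→(5,35.5)  cross = 10·35.5 − 5·32 = 195.0000; (r_i+r_j)·cross = 15·195.0000 = 2925.0000
edge 5: (5,35.5)→(3,31.5)  cross = 5·31.5 − 3·35.5 = 51.0000; (r_i+r_j)·cross = 8·51.0000 = 408.0000
edge 6: (3,31.5)→(0.5,19)  cross = 3·19 − 0.5·31.5 = 41.2500; (r_i+r_j)·cross = 3.5·41.2500 = 144.3750
Σcross = 587.2500 → A = |Σcross|/2 = 293.6250 mm²
Σ(r_i+r_j)·cross = 14940.3750 → first moment M = |Σ|/6 = 2490.0625
R_c = M/A = 2490.0625/293.6250 = 8.4804 mm
θ = 128° = 2.234021 rad
V = θ·R_c·A = 2.234021·8.4804·293.6250 = 5562.853 mm³

Volume = 5562.853 mm³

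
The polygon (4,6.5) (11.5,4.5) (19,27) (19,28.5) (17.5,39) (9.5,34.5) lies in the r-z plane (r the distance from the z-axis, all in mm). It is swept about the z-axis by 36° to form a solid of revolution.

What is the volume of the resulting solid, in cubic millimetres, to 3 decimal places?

Volume = 2217.585 mm³

Profile (r,z), 6 vertices: (4,6.5) (11.5,4.5) (19,27) (19,28.5) (17.5,39) (9.5,34.5)
edge 0: (4,6.5)→(11.5,4.5)  cross = 4·4.5 − 11.5·6.5 = -56.7500; (r_i+r_j)·cross = 15.5·-56.7500 = -879.6250
edge 1: (11.5,4.5)→(19,27)  cross = 11.5·27 − 19·4.5 = 225.0000; (r_i+r_j)·cross = 30.5·225.0000 = 6862.5000
edge 2: (19,27)→(19,28.5)  cross = 19·28.5 − 19·27 = 28.5000; (r_i+r_j)·cross = 38·28.5000 = 1083.0000
edge 3: (19,28.5)→(17.5,39)  cross = 19·39 − 17.5·28.5 = 242.2500; (r_i+r_j)·cross = 36.5·242.2500 = 8842.1250
edge 4: (17.5,39)→(9.5,34.5)  cross = 17.5·34.5 − 9.5·39 = 233.2500; (r_i+r_j)·cross = 27·233.2500 = 6297.7500
edge 5: (9.5,34.5)→(4,6.5)  cross = 9.5·6.5 − 4·34.5 = -76.2500; (r_i+r_j)·cross = 13.5·-76.2500 = -1029.3750
Σcross = 596.0000 → A = |Σcross|/2 = 298.0000 mm²
Σ(r_i+r_j)·cross = 21176.3750 → first moment M = |Σ|/6 = 3529.3958
R_c = M/A = 3529.3958/298.0000 = 11.8436 mm
θ = 36° = 0.628319 rad
V = θ·R_c·A = 0.628319·11.8436·298.0000 = 2217.585 mm³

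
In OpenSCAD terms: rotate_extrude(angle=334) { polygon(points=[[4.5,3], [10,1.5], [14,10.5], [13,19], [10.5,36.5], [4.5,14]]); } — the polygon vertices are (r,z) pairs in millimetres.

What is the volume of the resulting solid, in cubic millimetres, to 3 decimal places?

Profile (r,z), 6 vertices: (4.5,3) (10,1.5) (14,10.5) (13,19) (10.5,36.5) (4.5,14)
edge 0: (4.5,3)→(10,1.5)  cross = 4.5·1.5 − 10·3 = -23.2500; (r_i+r_j)·cross = 14.5·-23.2500 = -337.1250
edge 1: (10,1.5)→(14,10.5)  cross = 10·10.5 − 14·1.5 = 84.0000; (r_i+r_j)·cross = 24·84.0000 = 2016.0000
edge 2: (14,10.5)→(13,19)  cross = 14·19 − 13·10.5 = 129.5000; (r_i+r_j)·cross = 27·129.5000 = 3496.5000
edge 3: (13,19)→(10.5,36.5)  cross = 13·36.5 − 10.5·19 = 275.0000; (r_i+r_j)·cross = 23.5·275.0000 = 6462.5000
edge 4: (10.5,36.5)→(4.5,14)  cross = 10.5·14 − 4.5·36.5 = -17.2500; (r_i+r_j)·cross = 15·-17.2500 = -258.7500
edge 5: (4.5,14)→(4.5,3)  cross = 4.5·3 − 4.5·14 = -49.5000; (r_i+r_j)·cross = 9·-49.5000 = -445.5000
Σcross = 398.5000 → A = |Σcross|/2 = 199.2500 mm²
Σ(r_i+r_j)·cross = 10933.6250 → first moment M = |Σ|/6 = 1822.2708
R_c = M/A = 1822.2708/199.2500 = 9.1457 mm
θ = 334° = 5.829400 rad
V = θ·R_c·A = 5.829400·9.1457·199.2500 = 10622.745 mm³

Volume = 10622.745 mm³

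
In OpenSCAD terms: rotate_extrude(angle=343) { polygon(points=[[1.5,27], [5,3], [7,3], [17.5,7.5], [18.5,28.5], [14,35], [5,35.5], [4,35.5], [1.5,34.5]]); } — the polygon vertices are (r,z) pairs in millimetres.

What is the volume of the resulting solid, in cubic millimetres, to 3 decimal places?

Profile (r,z), 9 vertices: (1.5,27) (5,3) (7,3) (17.5,7.5) (18.5,28.5) (14,35) (5,35.5) (4,35.5) (1.5,34.5)
edge 0: (1.5,27)→(5,3)  cross = 1.5·3 − 5·27 = -130.5000; (r_i+r_j)·cross = 6.5·-130.5000 = -848.2500
edge 1: (5,3)→(7,3)  cross = 5·3 − 7·3 = -6.0000; (r_i+r_j)·cross = 12·-6.0000 = -72.0000
edge 2: (7,3)→(17.5,7.5)  cross = 7·7.5 − 17.5·3 = 0.0000; (r_i+r_j)·cross = 24.5·0.0000 = 0.0000
edge 3: (17.5,7.5)→(18.5,28.5)  cross = 17.5·28.5 − 18.5·7.5 = 360.0000; (r_i+r_j)·cross = 36·360.0000 = 12960.0000
edge 4: (18.5,28.5)→(14,35)  cross = 18.5·35 − 14·28.5 = 248.5000; (r_i+r_j)·cross = 32.5·248.5000 = 8076.2500
edge 5: (14,35)→(5,35.5)  cross = 14·35.5 − 5·35 = 322.0000; (r_i+r_j)·cross = 19·322.0000 = 6118.0000
edge 6: (5,35.5)→(4,35.5)  cross = 5·35.5 − 4·35.5 = 35.5000; (r_i+r_j)·cross = 9·35.5000 = 319.5000
edge 7: (4,35.5)→(1.5,34.5)  cross = 4·34.5 − 1.5·35.5 = 84.7500; (r_i+r_j)·cross = 5.5·84.7500 = 466.1250
edge 8: (1.5,34.5)→(1.5,27)  cross = 1.5·27 − 1.5·34.5 = -11.2500; (r_i+r_j)·cross = 3·-11.2500 = -33.7500
Σcross = 903.0000 → A = |Σcross|/2 = 451.5000 mm²
Σ(r_i+r_j)·cross = 26985.8750 → first moment M = |Σ|/6 = 4497.6458
R_c = M/A = 4497.6458/451.5000 = 9.9616 mm
θ = 343° = 5.986479 rad
V = θ·R_c·A = 5.986479·9.9616·451.5000 = 26925.064 mm³

Volume = 26925.064 mm³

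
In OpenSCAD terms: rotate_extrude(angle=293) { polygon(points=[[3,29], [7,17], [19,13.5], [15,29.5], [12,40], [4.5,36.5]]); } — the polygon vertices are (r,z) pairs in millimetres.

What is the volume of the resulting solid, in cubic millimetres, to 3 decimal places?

Profile (r,z), 6 vertices: (3,29) (7,17) (19,13.5) (15,29.5) (12,40) (4.5,36.5)
edge 0: (3,29)→(7,17)  cross = 3·17 − 7·29 = -152.0000; (r_i+r_j)·cross = 10·-152.0000 = -1520.0000
edge 1: (7,17)→(19,13.5)  cross = 7·13.5 − 19·17 = -228.5000; (r_i+r_j)·cross = 26·-228.5000 = -5941.0000
edge 2: (19,13.5)→(15,29.5)  cross = 19·29.5 − 15·13.5 = 358.0000; (r_i+r_j)·cross = 34·358.0000 = 12172.0000
edge 3: (15,29.5)→(12,40)  cross = 15·40 − 12·29.5 = 246.0000; (r_i+r_j)·cross = 27·246.0000 = 6642.0000
edge 4: (12,40)→(4.5,36.5)  cross = 12·36.5 − 4.5·40 = 258.0000; (r_i+r_j)·cross = 16.5·258.0000 = 4257.0000
edge 5: (4.5,36.5)→(3,29)  cross = 4.5·29 − 3·36.5 = 21.0000; (r_i+r_j)·cross = 7.5·21.0000 = 157.5000
Σcross = 502.5000 → A = |Σcross|/2 = 251.2500 mm²
Σ(r_i+r_j)·cross = 15767.5000 → first moment M = |Σ|/6 = 2627.9167
R_c = M/A = 2627.9167/251.2500 = 10.4594 mm
θ = 293° = 5.113815 rad
V = θ·R_c·A = 5.113815·10.4594·251.2500 = 13438.679 mm³

Volume = 13438.679 mm³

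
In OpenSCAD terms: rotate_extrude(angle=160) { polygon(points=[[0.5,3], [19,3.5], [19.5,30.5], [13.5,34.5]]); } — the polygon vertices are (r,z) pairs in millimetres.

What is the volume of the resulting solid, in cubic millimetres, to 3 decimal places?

Volume = 12819.676 mm³

Profile (r,z), 4 vertices: (0.5,3) (19,3.5) (19.5,30.5) (13.5,34.5)
edge 0: (0.5,3)→(19,3.5)  cross = 0.5·3.5 − 19·3 = -55.2500; (r_i+r_j)·cross = 19.5·-55.2500 = -1077.3750
edge 1: (19,3.5)→(19.5,30.5)  cross = 19·30.5 − 19.5·3.5 = 511.2500; (r_i+r_j)·cross = 38.5·511.2500 = 19683.1250
edge 2: (19.5,30.5)→(13.5,34.5)  cross = 19.5·34.5 − 13.5·30.5 = 261.0000; (r_i+r_j)·cross = 33·261.0000 = 8613.0000
edge 3: (13.5,34.5)→(0.5,3)  cross = 13.5·3 − 0.5·34.5 = 23.2500; (r_i+r_j)·cross = 14·23.2500 = 325.5000
Σcross = 740.2500 → A = |Σcross|/2 = 370.1250 mm²
Σ(r_i+r_j)·cross = 27544.2500 → first moment M = |Σ|/6 = 4590.7083
R_c = M/A = 4590.7083/370.1250 = 12.4031 mm
θ = 160° = 2.792527 rad
V = θ·R_c·A = 2.792527·12.4031·370.1250 = 12819.676 mm³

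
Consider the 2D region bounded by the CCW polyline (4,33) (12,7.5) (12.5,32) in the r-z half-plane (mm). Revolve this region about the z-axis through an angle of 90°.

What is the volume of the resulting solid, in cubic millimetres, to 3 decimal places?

Volume = 1557.543 mm³

Profile (r,z), 3 vertices: (4,33) (12,7.5) (12.5,32)
edge 0: (4,33)→(12,7.5)  cross = 4·7.5 − 12·33 = -366.0000; (r_i+r_j)·cross = 16·-366.0000 = -5856.0000
edge 1: (12,7.5)→(12.5,32)  cross = 12·32 − 12.5·7.5 = 290.2500; (r_i+r_j)·cross = 24.5·290.2500 = 7111.1250
edge 2: (12.5,32)→(4,33)  cross = 12.5·33 − 4·32 = 284.5000; (r_i+r_j)·cross = 16.5·284.5000 = 4694.2500
Σcross = 208.7500 → A = |Σcross|/2 = 104.3750 mm²
Σ(r_i+r_j)·cross = 5949.3750 → first moment M = |Σ|/6 = 991.5625
R_c = M/A = 991.5625/104.3750 = 9.5000 mm
θ = 90° = 1.570796 rad
V = θ·R_c·A = 1.570796·9.5000·104.3750 = 1557.543 mm³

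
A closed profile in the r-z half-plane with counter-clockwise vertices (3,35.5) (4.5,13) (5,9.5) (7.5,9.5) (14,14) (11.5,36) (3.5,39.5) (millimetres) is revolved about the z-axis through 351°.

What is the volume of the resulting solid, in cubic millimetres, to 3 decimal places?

Profile (r,z), 7 vertices: (3,35.5) (4.5,13) (5,9.5) (7.5,9.5) (14,14) (11.5,36) (3.5,39.5)
edge 0: (3,35.5)→(4.5,13)  cross = 3·13 − 4.5·35.5 = -120.7500; (r_i+r_j)·cross = 7.5·-120.7500 = -905.6250
edge 1: (4.5,13)→(5,9.5)  cross = 4.5·9.5 − 5·13 = -22.2500; (r_i+r_j)·cross = 9.5·-22.2500 = -211.3750
edge 2: (5,9.5)→(7.5,9.5)  cross = 5·9.5 − 7.5·9.5 = -23.7500; (r_i+r_j)·cross = 12.5·-23.7500 = -296.8750
edge 3: (7.5,9.5)→(14,14)  cross = 7.5·14 − 14·9.5 = -28.0000; (r_i+r_j)·cross = 21.5·-28.0000 = -602.0000
edge 4: (14,14)→(11.5,36)  cross = 14·36 − 11.5·14 = 343.0000; (r_i+r_j)·cross = 25.5·343.0000 = 8746.5000
edge 5: (11.5,36)→(3.5,39.5)  cross = 11.5·39.5 − 3.5·36 = 328.2500; (r_i+r_j)·cross = 15·328.2500 = 4923.7500
edge 6: (3.5,39.5)→(3,35.5)  cross = 3.5·35.5 − 3·39.5 = 5.7500; (r_i+r_j)·cross = 6.5·5.7500 = 37.3750
Σcross = 482.2500 → A = |Σcross|/2 = 241.1250 mm²
Σ(r_i+r_j)·cross = 11691.7500 → first moment M = |Σ|/6 = 1948.6250
R_c = M/A = 1948.6250/241.1250 = 8.0814 mm
θ = 351° = 6.126106 rad
V = θ·R_c·A = 6.126106·8.0814·241.1250 = 11937.483 mm³

Volume = 11937.483 mm³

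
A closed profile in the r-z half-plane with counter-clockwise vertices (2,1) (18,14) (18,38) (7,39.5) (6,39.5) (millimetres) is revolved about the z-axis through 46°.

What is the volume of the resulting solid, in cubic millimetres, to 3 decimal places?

Volume = 3586.940 mm³

Profile (r,z), 5 vertices: (2,1) (18,14) (18,38) (7,39.5) (6,39.5)
edge 0: (2,1)→(18,14)  cross = 2·14 − 18·1 = 10.0000; (r_i+r_j)·cross = 20·10.0000 = 200.0000
edge 1: (18,14)→(18,38)  cross = 18·38 − 18·14 = 432.0000; (r_i+r_j)·cross = 36·432.0000 = 15552.0000
edge 2: (18,38)→(7,39.5)  cross = 18·39.5 − 7·38 = 445.0000; (r_i+r_j)·cross = 25·445.0000 = 11125.0000
edge 3: (7,39.5)→(6,39.5)  cross = 7·39.5 − 6·39.5 = 39.5000; (r_i+r_j)·cross = 13·39.5000 = 513.5000
edge 4: (6,39.5)→(2,1)  cross = 6·1 − 2·39.5 = -73.0000; (r_i+r_j)·cross = 8·-73.0000 = -584.0000
Σcross = 853.5000 → A = |Σcross|/2 = 426.7500 mm²
Σ(r_i+r_j)·cross = 26806.5000 → first moment M = |Σ|/6 = 4467.7500
R_c = M/A = 4467.7500/426.7500 = 10.4692 mm
θ = 46° = 0.802851 rad
V = θ·R_c·A = 0.802851·10.4692·426.7500 = 3586.940 mm³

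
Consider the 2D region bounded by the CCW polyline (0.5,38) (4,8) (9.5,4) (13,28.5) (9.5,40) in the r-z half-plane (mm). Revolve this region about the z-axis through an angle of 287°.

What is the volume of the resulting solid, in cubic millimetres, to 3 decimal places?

Volume = 10405.560 mm³

Profile (r,z), 5 vertices: (0.5,38) (4,8) (9.5,4) (13,28.5) (9.5,40)
edge 0: (0.5,38)→(4,8)  cross = 0.5·8 − 4·38 = -148.0000; (r_i+r_j)·cross = 4.5·-148.0000 = -666.0000
edge 1: (4,8)→(9.5,4)  cross = 4·4 − 9.5·8 = -60.0000; (r_i+r_j)·cross = 13.5·-60.0000 = -810.0000
edge 2: (9.5,4)→(13,28.5)  cross = 9.5·28.5 − 13·4 = 218.7500; (r_i+r_j)·cross = 22.5·218.7500 = 4921.8750
edge 3: (13,28.5)→(9.5,40)  cross = 13·40 − 9.5·28.5 = 249.2500; (r_i+r_j)·cross = 22.5·249.2500 = 5608.1250
edge 4: (9.5,40)→(0.5,38)  cross = 9.5·38 − 0.5·40 = 341.0000; (r_i+r_j)·cross = 10·341.0000 = 3410.0000
Σcross = 601.0000 → A = |Σcross|/2 = 300.5000 mm²
Σ(r_i+r_j)·cross = 12464.0000 → first moment M = |Σ|/6 = 2077.3333
R_c = M/A = 2077.3333/300.5000 = 6.9129 mm
θ = 287° = 5.009095 rad
V = θ·R_c·A = 5.009095·6.9129·300.5000 = 10405.560 mm³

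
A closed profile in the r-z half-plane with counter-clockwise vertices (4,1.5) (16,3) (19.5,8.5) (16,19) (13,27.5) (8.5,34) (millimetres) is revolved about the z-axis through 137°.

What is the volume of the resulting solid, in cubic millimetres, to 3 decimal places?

Volume = 7719.172 mm³

Profile (r,z), 6 vertices: (4,1.5) (16,3) (19.5,8.5) (16,19) (13,27.5) (8.5,34)
edge 0: (4,1.5)→(16,3)  cross = 4·3 − 16·1.5 = -12.0000; (r_i+r_j)·cross = 20·-12.0000 = -240.0000
edge 1: (16,3)→(19.5,8.5)  cross = 16·8.5 − 19.5·3 = 77.5000; (r_i+r_j)·cross = 35.5·77.5000 = 2751.2500
edge 2: (19.5,8.5)→(16,19)  cross = 19.5·19 − 16·8.5 = 234.5000; (r_i+r_j)·cross = 35.5·234.5000 = 8324.7500
edge 3: (16,19)→(13,27.5)  cross = 16·27.5 − 13·19 = 193.0000; (r_i+r_j)·cross = 29·193.0000 = 5597.0000
edge 4: (13,27.5)→(8.5,34)  cross = 13·34 − 8.5·27.5 = 208.2500; (r_i+r_j)·cross = 21.5·208.2500 = 4477.3750
edge 5: (8.5,34)→(4,1.5)  cross = 8.5·1.5 − 4·34 = -123.2500; (r_i+r_j)·cross = 12.5·-123.2500 = -1540.6250
Σcross = 578.0000 → A = |Σcross|/2 = 289.0000 mm²
Σ(r_i+r_j)·cross = 19369.7500 → first moment M = |Σ|/6 = 3228.2917
R_c = M/A = 3228.2917/289.0000 = 11.1706 mm
θ = 137° = 2.391101 rad
V = θ·R_c·A = 2.391101·11.1706·289.0000 = 7719.172 mm³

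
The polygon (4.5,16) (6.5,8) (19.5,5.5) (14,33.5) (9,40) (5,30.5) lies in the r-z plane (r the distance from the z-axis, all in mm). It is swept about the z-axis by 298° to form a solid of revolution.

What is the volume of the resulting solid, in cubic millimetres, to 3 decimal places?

Volume = 18961.842 mm³

Profile (r,z), 6 vertices: (4.5,16) (6.5,8) (19.5,5.5) (14,33.5) (9,40) (5,30.5)
edge 0: (4.5,16)→(6.5,8)  cross = 4.5·8 − 6.5·16 = -68.0000; (r_i+r_j)·cross = 11·-68.0000 = -748.0000
edge 1: (6.5,8)→(19.5,5.5)  cross = 6.5·5.5 − 19.5·8 = -120.2500; (r_i+r_j)·cross = 26·-120.2500 = -3126.5000
edge 2: (19.5,5.5)→(14,33.5)  cross = 19.5·33.5 − 14·5.5 = 576.2500; (r_i+r_j)·cross = 33.5·576.2500 = 19304.3750
edge 3: (14,33.5)→(9,40)  cross = 14·40 − 9·33.5 = 258.5000; (r_i+r_j)·cross = 23·258.5000 = 5945.5000
edge 4: (9,40)→(5,30.5)  cross = 9·30.5 − 5·40 = 74.5000; (r_i+r_j)·cross = 14·74.5000 = 1043.0000
edge 5: (5,30.5)→(4.5,16)  cross = 5·16 − 4.5·30.5 = -57.2500; (r_i+r_j)·cross = 9.5·-57.2500 = -543.8750
Σcross = 663.7500 → A = |Σcross|/2 = 331.8750 mm²
Σ(r_i+r_j)·cross = 21874.5000 → first moment M = |Σ|/6 = 3645.7500
R_c = M/A = 3645.7500/331.8750 = 10.9853 mm
θ = 298° = 5.201081 rad
V = θ·R_c·A = 5.201081·10.9853·331.8750 = 18961.842 mm³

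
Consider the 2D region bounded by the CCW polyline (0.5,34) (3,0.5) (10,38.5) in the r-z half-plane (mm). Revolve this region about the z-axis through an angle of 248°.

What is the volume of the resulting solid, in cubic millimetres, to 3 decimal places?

Profile (r,z), 3 vertices: (0.5,34) (3,0.5) (10,38.5)
edge 0: (0.5,34)→(3,0.5)  cross = 0.5·0.5 − 3·34 = -101.7500; (r_i+r_j)·cross = 3.5·-101.7500 = -356.1250
edge 1: (3,0.5)→(10,38.5)  cross = 3·38.5 − 10·0.5 = 110.5000; (r_i+r_j)·cross = 13·110.5000 = 1436.5000
edge 2: (10,38.5)→(0.5,34)  cross = 10·34 − 0.5·38.5 = 320.7500; (r_i+r_j)·cross = 10.5·320.7500 = 3367.8750
Σcross = 329.5000 → A = |Σcross|/2 = 164.7500 mm²
Σ(r_i+r_j)·cross = 4448.2500 → first moment M = |Σ|/6 = 741.3750
R_c = M/A = 741.3750/164.7500 = 4.5000 mm
θ = 248° = 4.328417 rad
V = θ·R_c·A = 4.328417·4.5000·164.7500 = 3208.980 mm³

Volume = 3208.980 mm³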